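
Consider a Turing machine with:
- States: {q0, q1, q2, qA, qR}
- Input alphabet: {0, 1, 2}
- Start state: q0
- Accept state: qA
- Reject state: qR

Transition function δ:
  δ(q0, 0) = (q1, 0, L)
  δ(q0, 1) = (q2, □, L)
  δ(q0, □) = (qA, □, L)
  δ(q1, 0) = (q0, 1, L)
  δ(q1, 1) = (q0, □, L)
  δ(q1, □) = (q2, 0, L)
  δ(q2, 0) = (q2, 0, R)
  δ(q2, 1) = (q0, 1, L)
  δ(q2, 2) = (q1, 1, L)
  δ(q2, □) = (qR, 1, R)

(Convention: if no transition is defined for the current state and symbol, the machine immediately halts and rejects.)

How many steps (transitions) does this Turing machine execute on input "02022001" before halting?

Execution trace:
Initial: [q0]02022001
Step 1: δ(q0, 0) = (q1, 0, L) → [q1]□02022001
Step 2: δ(q1, □) = (q2, 0, L) → [q2]□002022001
Step 3: δ(q2, □) = (qR, 1, R) → 1[qR]002022001

The machine reaches the reject state qR and halts.

The machine executed 3 steps before halting.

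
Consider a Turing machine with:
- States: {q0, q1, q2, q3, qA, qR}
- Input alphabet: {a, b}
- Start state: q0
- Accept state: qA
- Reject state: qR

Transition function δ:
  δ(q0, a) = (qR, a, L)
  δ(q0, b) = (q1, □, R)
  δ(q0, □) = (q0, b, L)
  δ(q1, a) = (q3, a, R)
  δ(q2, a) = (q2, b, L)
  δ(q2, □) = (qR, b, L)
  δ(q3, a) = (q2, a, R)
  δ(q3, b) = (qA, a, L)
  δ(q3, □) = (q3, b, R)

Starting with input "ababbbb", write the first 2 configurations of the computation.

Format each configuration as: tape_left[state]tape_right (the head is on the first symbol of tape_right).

Transitions applied:
Step 1: δ(q0, a) = (qR, a, L)

The first 2 configurations are:
[q0]ababbbb ⊢ [qR]□ababbbb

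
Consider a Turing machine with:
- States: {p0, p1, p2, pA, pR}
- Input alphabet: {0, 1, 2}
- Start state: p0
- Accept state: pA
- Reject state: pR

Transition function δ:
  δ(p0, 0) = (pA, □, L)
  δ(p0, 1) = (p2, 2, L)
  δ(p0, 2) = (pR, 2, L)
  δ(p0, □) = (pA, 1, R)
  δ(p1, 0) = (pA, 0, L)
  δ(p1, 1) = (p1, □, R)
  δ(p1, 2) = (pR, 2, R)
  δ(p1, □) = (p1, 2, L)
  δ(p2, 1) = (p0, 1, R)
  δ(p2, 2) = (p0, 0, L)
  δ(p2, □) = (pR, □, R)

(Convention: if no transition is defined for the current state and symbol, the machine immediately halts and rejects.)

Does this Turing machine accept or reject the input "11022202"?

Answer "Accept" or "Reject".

Execution trace:
Initial: [p0]11022202
Step 1: δ(p0, 1) = (p2, 2, L) → [p2]□21022202
Step 2: δ(p2, □) = (pR, □, R) → □[pR]21022202

The machine reaches the reject state pR and halts.

Answer: Reject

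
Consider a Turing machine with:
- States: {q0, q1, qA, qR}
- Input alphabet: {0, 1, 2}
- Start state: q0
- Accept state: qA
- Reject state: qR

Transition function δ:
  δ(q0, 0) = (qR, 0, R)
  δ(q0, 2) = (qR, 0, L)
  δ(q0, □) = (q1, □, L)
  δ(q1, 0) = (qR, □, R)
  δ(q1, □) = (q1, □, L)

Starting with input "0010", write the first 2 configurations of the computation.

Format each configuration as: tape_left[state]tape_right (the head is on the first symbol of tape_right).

Transitions applied:
Step 1: δ(q0, 0) = (qR, 0, R)

The first 2 configurations are:
[q0]0010 ⊢ 0[qR]010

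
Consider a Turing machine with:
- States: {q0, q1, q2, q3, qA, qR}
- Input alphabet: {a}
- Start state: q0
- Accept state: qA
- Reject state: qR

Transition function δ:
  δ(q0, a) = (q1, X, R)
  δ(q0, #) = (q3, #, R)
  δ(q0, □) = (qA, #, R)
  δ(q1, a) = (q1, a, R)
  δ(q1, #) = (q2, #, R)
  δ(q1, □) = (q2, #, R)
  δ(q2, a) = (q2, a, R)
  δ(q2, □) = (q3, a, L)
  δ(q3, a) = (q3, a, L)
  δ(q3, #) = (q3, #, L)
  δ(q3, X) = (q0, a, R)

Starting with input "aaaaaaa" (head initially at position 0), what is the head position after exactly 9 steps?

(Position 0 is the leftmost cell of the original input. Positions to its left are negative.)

Execution trace (head position shown):
Step 0: [q0]aaaaaaa  (head at position 0)
Step 1: move right → X[q1]aaaaaa  (head at position 1)
Step 2: move right → Xa[q1]aaaaa  (head at position 2)
Step 3: move right → Xaa[q1]aaaa  (head at position 3)
Step 4: move right → Xaaa[q1]aaa  (head at position 4)
Step 5: move right → Xaaaa[q1]aa  (head at position 5)
Step 6: move right → Xaaaaa[q1]a  (head at position 6)
Step 7: move right → Xaaaaaa[q1]□  (head at position 7)
Step 8: move right → Xaaaaaa#[q2]□  (head at position 8)
Step 9: move left → Xaaaaaa[q3]#a  (head at position 7)

After 9 steps, the head is at position 7.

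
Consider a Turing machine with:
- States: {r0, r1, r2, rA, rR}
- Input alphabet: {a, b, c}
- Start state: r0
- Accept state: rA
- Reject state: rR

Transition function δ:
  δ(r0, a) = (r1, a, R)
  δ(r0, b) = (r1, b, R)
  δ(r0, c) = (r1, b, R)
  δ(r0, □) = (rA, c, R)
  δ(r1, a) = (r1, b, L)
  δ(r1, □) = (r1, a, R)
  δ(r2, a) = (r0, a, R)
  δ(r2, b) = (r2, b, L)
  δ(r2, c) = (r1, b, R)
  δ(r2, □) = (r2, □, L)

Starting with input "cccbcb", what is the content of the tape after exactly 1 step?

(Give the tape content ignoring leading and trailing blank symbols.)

Execution trace:
Initial: [r0]cccbcb
Step 1: δ(r0, c) = (r1, b, R) → b[r1]ccbcb

No transition is defined for δ(r1, c). By convention the machine halts and rejects.

After 1 step, the tape (ignoring leading/trailing blanks) is: bccbcb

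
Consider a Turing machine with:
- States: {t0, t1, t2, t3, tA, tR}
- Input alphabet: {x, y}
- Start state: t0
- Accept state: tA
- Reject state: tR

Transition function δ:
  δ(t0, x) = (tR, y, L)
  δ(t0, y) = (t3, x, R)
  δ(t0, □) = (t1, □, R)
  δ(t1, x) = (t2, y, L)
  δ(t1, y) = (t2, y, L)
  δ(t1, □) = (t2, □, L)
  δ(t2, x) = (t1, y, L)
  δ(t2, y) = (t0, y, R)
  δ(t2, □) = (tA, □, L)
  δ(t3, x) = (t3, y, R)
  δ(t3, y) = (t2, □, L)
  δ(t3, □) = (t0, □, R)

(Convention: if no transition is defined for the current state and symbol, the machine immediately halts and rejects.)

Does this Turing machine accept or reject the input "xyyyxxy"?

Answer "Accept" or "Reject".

Execution trace:
Initial: [t0]xyyyxxy
Step 1: δ(t0, x) = (tR, y, L) → [tR]□yyyyxxy

The machine reaches the reject state tR and halts.

Answer: Reject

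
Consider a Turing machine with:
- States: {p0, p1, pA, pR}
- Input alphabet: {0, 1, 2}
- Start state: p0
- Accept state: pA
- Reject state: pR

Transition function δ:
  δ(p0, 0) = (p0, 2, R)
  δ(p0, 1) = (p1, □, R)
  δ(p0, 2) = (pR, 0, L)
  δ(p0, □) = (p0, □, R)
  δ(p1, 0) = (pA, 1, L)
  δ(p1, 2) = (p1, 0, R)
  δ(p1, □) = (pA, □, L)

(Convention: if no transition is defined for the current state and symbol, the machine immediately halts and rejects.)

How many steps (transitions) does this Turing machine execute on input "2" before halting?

Execution trace:
Initial: [p0]2
Step 1: δ(p0, 2) = (pR, 0, L) → [pR]□0

The machine reaches the reject state pR and halts.

The machine executed 1 step before halting.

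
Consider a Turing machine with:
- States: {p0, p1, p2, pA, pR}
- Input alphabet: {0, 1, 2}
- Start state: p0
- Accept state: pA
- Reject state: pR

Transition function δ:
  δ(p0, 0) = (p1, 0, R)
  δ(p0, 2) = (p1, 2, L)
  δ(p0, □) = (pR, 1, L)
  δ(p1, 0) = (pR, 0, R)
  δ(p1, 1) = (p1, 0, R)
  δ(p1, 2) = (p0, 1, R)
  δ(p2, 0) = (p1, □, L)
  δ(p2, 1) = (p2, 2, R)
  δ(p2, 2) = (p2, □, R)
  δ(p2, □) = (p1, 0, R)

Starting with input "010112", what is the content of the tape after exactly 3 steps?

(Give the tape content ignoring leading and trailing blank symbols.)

Execution trace:
Initial: [p0]010112
Step 1: δ(p0, 0) = (p1, 0, R) → 0[p1]10112
Step 2: δ(p1, 1) = (p1, 0, R) → 00[p1]0112
Step 3: δ(p1, 0) = (pR, 0, R) → 000[pR]112

The machine reaches the reject state pR and halts.

After 3 steps, the tape (ignoring leading/trailing blanks) is: 000112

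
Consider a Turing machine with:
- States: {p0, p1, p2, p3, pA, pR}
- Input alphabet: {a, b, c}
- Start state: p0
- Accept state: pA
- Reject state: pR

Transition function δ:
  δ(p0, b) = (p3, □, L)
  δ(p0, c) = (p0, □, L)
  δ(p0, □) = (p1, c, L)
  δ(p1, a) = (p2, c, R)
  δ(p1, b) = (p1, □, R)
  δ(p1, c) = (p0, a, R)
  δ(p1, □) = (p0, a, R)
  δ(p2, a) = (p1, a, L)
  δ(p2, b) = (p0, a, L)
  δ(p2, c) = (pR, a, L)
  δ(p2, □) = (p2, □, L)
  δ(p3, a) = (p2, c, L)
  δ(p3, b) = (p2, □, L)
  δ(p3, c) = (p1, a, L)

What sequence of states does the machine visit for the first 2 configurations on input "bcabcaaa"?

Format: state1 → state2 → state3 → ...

Execution trace:
Initial: [p0]bcabcaaa
Step 1: δ(p0, b) = (p3, □, L) → [p3]□□cabcaaa

No transition is defined for δ(p3, □). By convention the machine halts and rejects.

State sequence: p0 → p3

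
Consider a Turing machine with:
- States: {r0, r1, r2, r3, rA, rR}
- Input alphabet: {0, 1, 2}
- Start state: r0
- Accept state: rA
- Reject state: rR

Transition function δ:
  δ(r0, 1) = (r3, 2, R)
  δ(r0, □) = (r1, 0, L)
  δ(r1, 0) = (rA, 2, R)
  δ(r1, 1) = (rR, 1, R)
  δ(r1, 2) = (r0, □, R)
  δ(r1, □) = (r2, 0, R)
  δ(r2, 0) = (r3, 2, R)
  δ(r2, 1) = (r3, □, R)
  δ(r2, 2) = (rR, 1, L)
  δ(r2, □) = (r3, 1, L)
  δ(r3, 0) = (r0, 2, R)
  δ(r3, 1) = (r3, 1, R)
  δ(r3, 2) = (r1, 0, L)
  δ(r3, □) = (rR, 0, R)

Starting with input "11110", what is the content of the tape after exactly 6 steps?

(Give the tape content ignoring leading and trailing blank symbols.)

Execution trace:
Initial: [r0]11110
Step 1: δ(r0, 1) = (r3, 2, R) → 2[r3]1110
Step 2: δ(r3, 1) = (r3, 1, R) → 21[r3]110
Step 3: δ(r3, 1) = (r3, 1, R) → 211[r3]10
Step 4: δ(r3, 1) = (r3, 1, R) → 2111[r3]0
Step 5: δ(r3, 0) = (r0, 2, R) → 21112[r0]□
Step 6: δ(r0, □) = (r1, 0, L) → 2111[r1]20

After 6 steps, the tape (ignoring leading/trailing blanks) is: 211120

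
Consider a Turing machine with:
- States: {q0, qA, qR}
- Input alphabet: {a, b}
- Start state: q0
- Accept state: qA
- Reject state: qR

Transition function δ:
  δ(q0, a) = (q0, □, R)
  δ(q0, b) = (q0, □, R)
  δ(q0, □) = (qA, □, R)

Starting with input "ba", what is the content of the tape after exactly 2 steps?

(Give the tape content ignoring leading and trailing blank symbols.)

Execution trace:
Initial: [q0]ba
Step 1: δ(q0, b) = (q0, □, R) → □[q0]a
Step 2: δ(q0, a) = (q0, □, R) → □□[q0]□

After 2 steps, the tape (ignoring leading/trailing blanks) is: □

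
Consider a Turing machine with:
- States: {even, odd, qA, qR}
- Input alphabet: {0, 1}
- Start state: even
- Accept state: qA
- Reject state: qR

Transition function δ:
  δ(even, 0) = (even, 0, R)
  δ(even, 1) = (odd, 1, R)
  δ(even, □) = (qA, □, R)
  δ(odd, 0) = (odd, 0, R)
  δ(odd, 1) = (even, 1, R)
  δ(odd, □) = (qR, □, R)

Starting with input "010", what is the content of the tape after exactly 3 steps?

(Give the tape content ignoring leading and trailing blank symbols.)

Execution trace:
Initial: [even]010
Step 1: δ(even, 0) = (even, 0, R) → 0[even]10
Step 2: δ(even, 1) = (odd, 1, R) → 01[odd]0
Step 3: δ(odd, 0) = (odd, 0, R) → 010[odd]□

After 3 steps, the tape (ignoring leading/trailing blanks) is: 010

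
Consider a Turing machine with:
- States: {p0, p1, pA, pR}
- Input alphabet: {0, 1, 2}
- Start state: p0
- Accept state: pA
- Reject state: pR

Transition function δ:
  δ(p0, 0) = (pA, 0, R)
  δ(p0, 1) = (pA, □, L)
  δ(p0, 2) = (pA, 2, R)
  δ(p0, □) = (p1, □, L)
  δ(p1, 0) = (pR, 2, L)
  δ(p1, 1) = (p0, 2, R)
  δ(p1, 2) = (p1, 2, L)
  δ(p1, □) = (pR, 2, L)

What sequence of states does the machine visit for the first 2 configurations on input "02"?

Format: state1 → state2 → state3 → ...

Execution trace:
Initial: [p0]02
Step 1: δ(p0, 0) = (pA, 0, R) → 0[pA]2

The machine reaches the accept state pA and halts.

State sequence: p0 → pA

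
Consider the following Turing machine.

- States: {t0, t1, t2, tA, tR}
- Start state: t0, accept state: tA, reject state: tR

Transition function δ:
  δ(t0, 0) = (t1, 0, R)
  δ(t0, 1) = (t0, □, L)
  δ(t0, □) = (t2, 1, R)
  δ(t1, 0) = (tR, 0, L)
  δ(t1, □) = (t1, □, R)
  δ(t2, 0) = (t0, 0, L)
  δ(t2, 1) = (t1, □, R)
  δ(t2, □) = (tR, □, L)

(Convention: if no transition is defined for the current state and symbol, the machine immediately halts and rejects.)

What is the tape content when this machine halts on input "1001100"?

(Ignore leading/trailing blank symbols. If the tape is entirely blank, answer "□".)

Execution trace:
Initial: [t0]1001100
Step 1: δ(t0, 1) = (t0, □, L) → [t0]□□001100
Step 2: δ(t0, □) = (t2, 1, R) → 1[t2]□001100
Step 3: δ(t2, □) = (tR, □, L) → [tR]1□001100

The machine reaches the reject state tR and halts.

Final tape (ignoring leading/trailing blanks): 1□001100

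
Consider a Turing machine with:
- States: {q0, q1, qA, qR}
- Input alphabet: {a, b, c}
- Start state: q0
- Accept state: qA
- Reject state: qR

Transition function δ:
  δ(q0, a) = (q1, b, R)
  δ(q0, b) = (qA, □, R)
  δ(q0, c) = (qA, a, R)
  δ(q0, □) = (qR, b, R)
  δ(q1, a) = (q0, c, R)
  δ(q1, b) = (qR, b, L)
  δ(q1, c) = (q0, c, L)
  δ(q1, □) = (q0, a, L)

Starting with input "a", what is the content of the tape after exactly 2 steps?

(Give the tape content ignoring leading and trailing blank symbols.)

Execution trace:
Initial: [q0]a
Step 1: δ(q0, a) = (q1, b, R) → b[q1]□
Step 2: δ(q1, □) = (q0, a, L) → [q0]ba

After 2 steps, the tape (ignoring leading/trailing blanks) is: ba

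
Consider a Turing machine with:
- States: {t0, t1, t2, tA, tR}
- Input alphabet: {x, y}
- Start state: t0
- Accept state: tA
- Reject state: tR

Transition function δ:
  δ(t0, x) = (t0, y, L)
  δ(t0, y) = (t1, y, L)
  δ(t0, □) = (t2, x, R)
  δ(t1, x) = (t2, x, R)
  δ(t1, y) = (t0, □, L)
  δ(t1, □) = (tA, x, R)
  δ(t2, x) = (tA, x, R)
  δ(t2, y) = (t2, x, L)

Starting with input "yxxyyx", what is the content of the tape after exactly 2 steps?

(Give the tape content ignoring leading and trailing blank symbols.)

Execution trace:
Initial: [t0]yxxyyx
Step 1: δ(t0, y) = (t1, y, L) → [t1]□yxxyyx
Step 2: δ(t1, □) = (tA, x, R) → x[tA]yxxyyx

The machine reaches the accept state tA and halts.

After 2 steps, the tape (ignoring leading/trailing blanks) is: xyxxyyx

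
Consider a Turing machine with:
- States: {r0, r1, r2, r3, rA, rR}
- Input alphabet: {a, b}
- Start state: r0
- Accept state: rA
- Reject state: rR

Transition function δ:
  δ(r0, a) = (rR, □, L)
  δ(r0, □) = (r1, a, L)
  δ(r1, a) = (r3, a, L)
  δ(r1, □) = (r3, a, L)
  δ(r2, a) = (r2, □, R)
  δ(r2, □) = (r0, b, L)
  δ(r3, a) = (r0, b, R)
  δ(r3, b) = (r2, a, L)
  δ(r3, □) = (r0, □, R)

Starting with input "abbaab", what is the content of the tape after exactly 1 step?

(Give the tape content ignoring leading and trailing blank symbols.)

Execution trace:
Initial: [r0]abbaab
Step 1: δ(r0, a) = (rR, □, L) → [rR]□□bbaab

The machine reaches the reject state rR and halts.

After 1 step, the tape (ignoring leading/trailing blanks) is: bbaab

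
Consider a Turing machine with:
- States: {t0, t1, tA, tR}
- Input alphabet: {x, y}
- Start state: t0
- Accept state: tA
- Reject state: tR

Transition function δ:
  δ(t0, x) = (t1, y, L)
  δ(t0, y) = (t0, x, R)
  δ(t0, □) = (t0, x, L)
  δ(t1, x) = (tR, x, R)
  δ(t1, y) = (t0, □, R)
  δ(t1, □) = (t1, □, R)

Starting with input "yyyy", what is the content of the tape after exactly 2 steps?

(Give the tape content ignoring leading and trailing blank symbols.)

Execution trace:
Initial: [t0]yyyy
Step 1: δ(t0, y) = (t0, x, R) → x[t0]yyy
Step 2: δ(t0, y) = (t0, x, R) → xx[t0]yy

After 2 steps, the tape (ignoring leading/trailing blanks) is: xxyy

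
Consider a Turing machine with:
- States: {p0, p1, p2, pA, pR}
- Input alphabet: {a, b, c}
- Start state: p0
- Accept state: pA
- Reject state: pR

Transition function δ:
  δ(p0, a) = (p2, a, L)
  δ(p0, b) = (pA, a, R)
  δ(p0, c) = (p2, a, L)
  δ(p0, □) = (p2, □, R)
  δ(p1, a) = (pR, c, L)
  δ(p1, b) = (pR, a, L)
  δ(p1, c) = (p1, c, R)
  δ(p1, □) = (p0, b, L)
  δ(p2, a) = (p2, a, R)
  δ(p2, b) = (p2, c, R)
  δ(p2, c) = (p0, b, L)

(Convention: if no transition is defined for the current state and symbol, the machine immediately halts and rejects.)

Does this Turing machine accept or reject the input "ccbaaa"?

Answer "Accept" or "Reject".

Execution trace:
Initial: [p0]ccbaaa
Step 1: δ(p0, c) = (p2, a, L) → [p2]□acbaaa

No transition is defined for δ(p2, □). By convention the machine halts and rejects.

Answer: Reject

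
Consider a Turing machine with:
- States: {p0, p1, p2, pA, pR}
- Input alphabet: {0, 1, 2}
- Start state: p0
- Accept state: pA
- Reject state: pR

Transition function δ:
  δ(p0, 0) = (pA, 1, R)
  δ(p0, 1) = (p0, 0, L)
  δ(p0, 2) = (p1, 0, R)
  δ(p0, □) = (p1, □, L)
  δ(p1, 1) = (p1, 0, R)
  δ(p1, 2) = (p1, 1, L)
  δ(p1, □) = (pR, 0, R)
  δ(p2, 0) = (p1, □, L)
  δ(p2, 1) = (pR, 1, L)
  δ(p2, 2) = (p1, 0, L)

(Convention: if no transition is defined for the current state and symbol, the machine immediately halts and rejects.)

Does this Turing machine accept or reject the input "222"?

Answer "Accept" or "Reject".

Execution trace:
Initial: [p0]222
Step 1: δ(p0, 2) = (p1, 0, R) → 0[p1]22
Step 2: δ(p1, 2) = (p1, 1, L) → [p1]012

No transition is defined for δ(p1, 0). By convention the machine halts and rejects.

Answer: Reject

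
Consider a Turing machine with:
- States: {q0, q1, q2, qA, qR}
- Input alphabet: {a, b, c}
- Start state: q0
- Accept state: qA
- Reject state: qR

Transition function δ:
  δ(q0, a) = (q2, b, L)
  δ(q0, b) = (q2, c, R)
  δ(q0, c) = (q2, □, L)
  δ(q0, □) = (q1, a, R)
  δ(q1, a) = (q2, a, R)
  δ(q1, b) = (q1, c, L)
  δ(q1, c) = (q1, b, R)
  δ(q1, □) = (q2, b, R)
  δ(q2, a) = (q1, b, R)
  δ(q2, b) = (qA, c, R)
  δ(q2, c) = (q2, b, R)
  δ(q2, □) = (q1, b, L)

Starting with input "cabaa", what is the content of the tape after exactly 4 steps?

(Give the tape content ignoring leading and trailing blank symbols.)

Execution trace:
Initial: [q0]cabaa
Step 1: δ(q0, c) = (q2, □, L) → [q2]□□abaa
Step 2: δ(q2, □) = (q1, b, L) → [q1]□b□abaa
Step 3: δ(q1, □) = (q2, b, R) → b[q2]b□abaa
Step 4: δ(q2, b) = (qA, c, R) → bc[qA]□abaa

The machine reaches the accept state qA and halts.

After 4 steps, the tape (ignoring leading/trailing blanks) is: bc□abaa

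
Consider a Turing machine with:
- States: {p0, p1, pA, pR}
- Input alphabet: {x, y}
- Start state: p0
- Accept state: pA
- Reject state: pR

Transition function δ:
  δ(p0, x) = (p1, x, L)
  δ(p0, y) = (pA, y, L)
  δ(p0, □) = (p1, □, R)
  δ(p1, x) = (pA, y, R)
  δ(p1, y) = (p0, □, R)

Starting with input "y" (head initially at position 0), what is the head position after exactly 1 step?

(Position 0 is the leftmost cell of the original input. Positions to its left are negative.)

Execution trace (head position shown):
Step 0: [p0]y  (head at position 0)
Step 1: move left → [pA]□y  (head at position -1)

After 1 step, the head is at position -1.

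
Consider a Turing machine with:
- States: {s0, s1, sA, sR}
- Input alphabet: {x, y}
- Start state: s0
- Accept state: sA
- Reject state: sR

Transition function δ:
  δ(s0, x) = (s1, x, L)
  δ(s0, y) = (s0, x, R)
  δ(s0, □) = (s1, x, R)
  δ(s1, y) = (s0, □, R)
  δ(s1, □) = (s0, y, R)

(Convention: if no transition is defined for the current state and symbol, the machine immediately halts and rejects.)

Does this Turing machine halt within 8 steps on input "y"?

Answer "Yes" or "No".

Execution trace:
Initial: [s0]y
Step 1: δ(s0, y) = (s0, x, R) → x[s0]□
Step 2: δ(s0, □) = (s1, x, R) → xx[s1]□
Step 3: δ(s1, □) = (s0, y, R) → xxy[s0]□
Step 4: δ(s0, □) = (s1, x, R) → xxyx[s1]□
Step 5: δ(s1, □) = (s0, y, R) → xxyxy[s0]□
Step 6: δ(s0, □) = (s1, x, R) → xxyxyx[s1]□
Step 7: δ(s1, □) = (s0, y, R) → xxyxyxy[s0]□
Step 8: δ(s0, □) = (s1, x, R) → xxyxyxyx[s1]□

The machine has not reached a halting state after 8 steps.
The machine did not halt within the 8-step bound.

Answer: No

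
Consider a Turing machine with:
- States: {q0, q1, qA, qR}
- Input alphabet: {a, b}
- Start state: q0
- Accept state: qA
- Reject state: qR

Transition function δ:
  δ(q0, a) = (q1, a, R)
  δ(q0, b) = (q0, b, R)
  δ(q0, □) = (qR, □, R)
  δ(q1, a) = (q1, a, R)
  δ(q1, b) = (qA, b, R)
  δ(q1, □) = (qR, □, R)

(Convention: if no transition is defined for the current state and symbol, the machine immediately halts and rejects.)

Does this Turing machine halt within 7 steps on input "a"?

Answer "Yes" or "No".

Execution trace:
Initial: [q0]a
Step 1: δ(q0, a) = (q1, a, R) → a[q1]□
Step 2: δ(q1, □) = (qR, □, R) → a□[qR]□

The machine reaches the reject state qR and halts.
The machine halted after 2 steps (within the 7-step bound).

Answer: Yes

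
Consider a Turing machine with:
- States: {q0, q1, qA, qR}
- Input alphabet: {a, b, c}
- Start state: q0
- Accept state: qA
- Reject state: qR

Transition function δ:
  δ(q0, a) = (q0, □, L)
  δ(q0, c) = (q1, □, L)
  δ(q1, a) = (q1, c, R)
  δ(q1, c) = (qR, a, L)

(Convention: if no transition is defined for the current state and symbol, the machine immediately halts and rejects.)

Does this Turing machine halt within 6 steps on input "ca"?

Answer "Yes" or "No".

Execution trace:
Initial: [q0]ca
Step 1: δ(q0, c) = (q1, □, L) → [q1]□□a

No transition is defined for δ(q1, □). By convention the machine halts and rejects.
The machine halted after 1 step (within the 6-step bound).

Answer: Yes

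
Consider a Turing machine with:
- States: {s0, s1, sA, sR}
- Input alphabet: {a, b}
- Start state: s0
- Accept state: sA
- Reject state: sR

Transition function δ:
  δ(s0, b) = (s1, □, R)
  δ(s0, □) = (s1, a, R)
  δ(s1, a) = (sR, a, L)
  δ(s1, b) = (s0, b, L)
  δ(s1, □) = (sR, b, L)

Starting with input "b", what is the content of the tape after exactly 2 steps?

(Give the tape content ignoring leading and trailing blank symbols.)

Execution trace:
Initial: [s0]b
Step 1: δ(s0, b) = (s1, □, R) → □[s1]□
Step 2: δ(s1, □) = (sR, b, L) → [sR]□b

The machine reaches the reject state sR and halts.

After 2 steps, the tape (ignoring leading/trailing blanks) is: b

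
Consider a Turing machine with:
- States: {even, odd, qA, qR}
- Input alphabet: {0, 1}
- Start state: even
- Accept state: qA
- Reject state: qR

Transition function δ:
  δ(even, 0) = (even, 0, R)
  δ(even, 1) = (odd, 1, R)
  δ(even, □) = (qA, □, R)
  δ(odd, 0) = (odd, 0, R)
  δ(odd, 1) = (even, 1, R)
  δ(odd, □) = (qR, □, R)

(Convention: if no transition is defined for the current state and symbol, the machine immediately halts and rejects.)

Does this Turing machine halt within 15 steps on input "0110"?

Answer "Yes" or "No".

Execution trace:
Initial: [even]0110
Step 1: δ(even, 0) = (even, 0, R) → 0[even]110
Step 2: δ(even, 1) = (odd, 1, R) → 01[odd]10
Step 3: δ(odd, 1) = (even, 1, R) → 011[even]0
Step 4: δ(even, 0) = (even, 0, R) → 0110[even]□
Step 5: δ(even, □) = (qA, □, R) → 0110□[qA]□

The machine reaches the accept state qA and halts.
The machine halted after 5 steps (within the 15-step bound).

Answer: Yes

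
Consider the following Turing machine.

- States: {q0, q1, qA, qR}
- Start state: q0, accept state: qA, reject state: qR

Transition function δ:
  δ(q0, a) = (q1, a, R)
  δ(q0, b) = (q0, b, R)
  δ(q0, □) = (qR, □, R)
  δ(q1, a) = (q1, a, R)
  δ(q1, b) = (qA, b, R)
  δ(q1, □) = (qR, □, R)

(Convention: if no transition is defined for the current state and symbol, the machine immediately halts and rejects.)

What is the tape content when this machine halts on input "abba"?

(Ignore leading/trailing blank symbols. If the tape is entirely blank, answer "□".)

Execution trace:
Initial: [q0]abba
Step 1: δ(q0, a) = (q1, a, R) → a[q1]bba
Step 2: δ(q1, b) = (qA, b, R) → ab[qA]ba

The machine reaches the accept state qA and halts.

Final tape (ignoring leading/trailing blanks): abba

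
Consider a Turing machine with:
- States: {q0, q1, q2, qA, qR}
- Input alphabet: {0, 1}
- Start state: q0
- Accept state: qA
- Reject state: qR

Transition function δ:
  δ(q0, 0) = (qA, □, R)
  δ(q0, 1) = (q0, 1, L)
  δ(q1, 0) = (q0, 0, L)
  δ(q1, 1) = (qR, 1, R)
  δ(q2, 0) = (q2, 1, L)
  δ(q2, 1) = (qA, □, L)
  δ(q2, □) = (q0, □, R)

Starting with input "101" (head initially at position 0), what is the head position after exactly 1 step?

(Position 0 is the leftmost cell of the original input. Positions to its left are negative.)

Execution trace (head position shown):
Step 0: [q0]101  (head at position 0)
Step 1: move left → [q0]□101  (head at position -1)

After 1 step, the head is at position -1.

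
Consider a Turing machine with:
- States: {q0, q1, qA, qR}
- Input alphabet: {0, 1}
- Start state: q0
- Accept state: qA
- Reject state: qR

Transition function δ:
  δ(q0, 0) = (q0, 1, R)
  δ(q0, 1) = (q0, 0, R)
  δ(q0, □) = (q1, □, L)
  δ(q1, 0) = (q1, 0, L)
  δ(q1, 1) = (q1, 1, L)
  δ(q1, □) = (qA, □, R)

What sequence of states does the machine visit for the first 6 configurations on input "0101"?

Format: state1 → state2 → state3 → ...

Execution trace:
Initial: [q0]0101
Step 1: δ(q0, 0) = (q0, 1, R) → 1[q0]101
Step 2: δ(q0, 1) = (q0, 0, R) → 10[q0]01
Step 3: δ(q0, 0) = (q0, 1, R) → 101[q0]1
Step 4: δ(q0, 1) = (q0, 0, R) → 1010[q0]□
Step 5: δ(q0, □) = (q1, □, L) → 101[q1]0□

State sequence: q0 → q0 → q0 → q0 → q0 → q1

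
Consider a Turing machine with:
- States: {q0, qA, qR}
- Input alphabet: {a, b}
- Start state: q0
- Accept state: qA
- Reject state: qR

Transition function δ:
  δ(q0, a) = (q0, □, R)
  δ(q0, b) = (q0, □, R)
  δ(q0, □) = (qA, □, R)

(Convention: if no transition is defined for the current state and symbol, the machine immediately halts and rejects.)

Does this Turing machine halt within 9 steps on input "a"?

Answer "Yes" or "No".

Execution trace:
Initial: [q0]a
Step 1: δ(q0, a) = (q0, □, R) → □[q0]□
Step 2: δ(q0, □) = (qA, □, R) → □□[qA]□

The machine reaches the accept state qA and halts.
The machine halted after 2 steps (within the 9-step bound).

Answer: Yes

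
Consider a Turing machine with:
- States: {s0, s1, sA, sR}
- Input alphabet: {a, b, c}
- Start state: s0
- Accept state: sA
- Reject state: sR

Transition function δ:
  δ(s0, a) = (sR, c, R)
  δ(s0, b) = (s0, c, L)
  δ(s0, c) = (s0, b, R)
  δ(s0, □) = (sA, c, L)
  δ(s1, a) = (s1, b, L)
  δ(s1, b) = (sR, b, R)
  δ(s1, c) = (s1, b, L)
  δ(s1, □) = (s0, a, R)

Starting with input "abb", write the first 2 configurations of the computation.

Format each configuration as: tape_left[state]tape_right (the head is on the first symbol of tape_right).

Transitions applied:
Step 1: δ(s0, a) = (sR, c, R)

The first 2 configurations are:
[s0]abb ⊢ c[sR]bb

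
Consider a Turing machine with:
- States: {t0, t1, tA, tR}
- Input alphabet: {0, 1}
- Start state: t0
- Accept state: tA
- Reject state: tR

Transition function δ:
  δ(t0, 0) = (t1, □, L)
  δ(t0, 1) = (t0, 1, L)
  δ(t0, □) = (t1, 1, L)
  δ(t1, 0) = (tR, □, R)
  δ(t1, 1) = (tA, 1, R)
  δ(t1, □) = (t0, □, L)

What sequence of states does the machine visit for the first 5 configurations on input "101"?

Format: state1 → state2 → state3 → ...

Execution trace:
Initial: [t0]101
Step 1: δ(t0, 1) = (t0, 1, L) → [t0]□101
Step 2: δ(t0, □) = (t1, 1, L) → [t1]□1101
Step 3: δ(t1, □) = (t0, □, L) → [t0]□□1101
Step 4: δ(t0, □) = (t1, 1, L) → [t1]□1□1101

State sequence: t0 → t0 → t1 → t0 → t1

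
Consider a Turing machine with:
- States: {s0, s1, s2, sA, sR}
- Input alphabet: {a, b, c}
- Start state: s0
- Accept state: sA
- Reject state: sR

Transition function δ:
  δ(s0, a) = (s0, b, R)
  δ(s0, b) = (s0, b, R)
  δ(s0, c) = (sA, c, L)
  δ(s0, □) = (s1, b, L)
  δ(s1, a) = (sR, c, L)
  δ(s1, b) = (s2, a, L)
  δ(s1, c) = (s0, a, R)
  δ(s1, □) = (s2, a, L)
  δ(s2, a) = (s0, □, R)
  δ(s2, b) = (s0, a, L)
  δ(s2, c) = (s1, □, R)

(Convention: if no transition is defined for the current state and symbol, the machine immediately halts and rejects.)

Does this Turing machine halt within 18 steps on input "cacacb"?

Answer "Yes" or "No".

Execution trace:
Initial: [s0]cacacb
Step 1: δ(s0, c) = (sA, c, L) → [sA]□cacacb

The machine reaches the accept state sA and halts.
The machine halted after 1 step (within the 18-step bound).

Answer: Yes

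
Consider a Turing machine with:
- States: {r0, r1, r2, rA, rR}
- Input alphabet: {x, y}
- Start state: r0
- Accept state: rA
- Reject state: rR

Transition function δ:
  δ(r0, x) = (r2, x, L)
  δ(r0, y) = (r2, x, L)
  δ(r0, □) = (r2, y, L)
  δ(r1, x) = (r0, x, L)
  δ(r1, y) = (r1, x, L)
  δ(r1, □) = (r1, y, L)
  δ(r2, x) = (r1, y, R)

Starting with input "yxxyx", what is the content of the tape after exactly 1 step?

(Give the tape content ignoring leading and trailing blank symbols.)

Execution trace:
Initial: [r0]yxxyx
Step 1: δ(r0, y) = (r2, x, L) → [r2]□xxxyx

No transition is defined for δ(r2, □). By convention the machine halts and rejects.

After 1 step, the tape (ignoring leading/trailing blanks) is: xxxyx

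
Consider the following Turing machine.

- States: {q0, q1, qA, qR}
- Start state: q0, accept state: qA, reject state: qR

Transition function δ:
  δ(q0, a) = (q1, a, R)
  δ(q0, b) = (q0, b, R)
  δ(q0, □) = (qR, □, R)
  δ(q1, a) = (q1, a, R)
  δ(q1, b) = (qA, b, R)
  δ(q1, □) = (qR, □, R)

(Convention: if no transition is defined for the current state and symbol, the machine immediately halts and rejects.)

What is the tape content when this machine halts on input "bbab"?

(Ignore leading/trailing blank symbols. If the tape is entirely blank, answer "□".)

Execution trace:
Initial: [q0]bbab
Step 1: δ(q0, b) = (q0, b, R) → b[q0]bab
Step 2: δ(q0, b) = (q0, b, R) → bb[q0]ab
Step 3: δ(q0, a) = (q1, a, R) → bba[q1]b
Step 4: δ(q1, b) = (qA, b, R) → bbab[qA]□

The machine reaches the accept state qA and halts.

Final tape (ignoring leading/trailing blanks): bbab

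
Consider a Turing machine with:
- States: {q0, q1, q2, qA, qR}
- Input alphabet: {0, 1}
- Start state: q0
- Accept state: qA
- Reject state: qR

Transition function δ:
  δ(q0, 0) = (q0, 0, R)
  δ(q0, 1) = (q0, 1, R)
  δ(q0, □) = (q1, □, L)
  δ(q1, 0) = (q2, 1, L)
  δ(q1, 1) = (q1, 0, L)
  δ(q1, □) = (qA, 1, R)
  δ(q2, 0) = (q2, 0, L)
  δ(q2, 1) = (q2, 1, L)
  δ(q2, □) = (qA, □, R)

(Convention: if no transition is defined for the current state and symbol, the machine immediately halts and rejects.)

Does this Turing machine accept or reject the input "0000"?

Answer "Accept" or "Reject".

Execution trace:
Initial: [q0]0000
Step 1: δ(q0, 0) = (q0, 0, R) → 0[q0]000
Step 2: δ(q0, 0) = (q0, 0, R) → 00[q0]00
Step 3: δ(q0, 0) = (q0, 0, R) → 000[q0]0
Step 4: δ(q0, 0) = (q0, 0, R) → 0000[q0]□
Step 5: δ(q0, □) = (q1, □, L) → 000[q1]0□
Step 6: δ(q1, 0) = (q2, 1, L) → 00[q2]01□
Step 7: δ(q2, 0) = (q2, 0, L) → 0[q2]001□
Step 8: δ(q2, 0) = (q2, 0, L) → [q2]0001□
Step 9: δ(q2, 0) = (q2, 0, L) → [q2]□0001□
Step 10: δ(q2, □) = (qA, □, R) → □[qA]0001□

The machine reaches the accept state qA and halts.

Answer: Accept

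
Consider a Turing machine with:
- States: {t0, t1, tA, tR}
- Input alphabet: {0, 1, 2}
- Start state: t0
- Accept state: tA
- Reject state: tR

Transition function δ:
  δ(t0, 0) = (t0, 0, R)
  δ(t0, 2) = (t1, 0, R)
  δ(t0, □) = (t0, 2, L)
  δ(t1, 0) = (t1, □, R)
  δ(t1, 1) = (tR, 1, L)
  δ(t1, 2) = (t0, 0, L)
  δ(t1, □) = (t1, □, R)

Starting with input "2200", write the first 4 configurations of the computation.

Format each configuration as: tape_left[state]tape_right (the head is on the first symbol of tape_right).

Transitions applied:
Step 1: δ(t0, 2) = (t1, 0, R)
Step 2: δ(t1, 2) = (t0, 0, L)
Step 3: δ(t0, 0) = (t0, 0, R)

The first 4 configurations are:
[t0]2200 ⊢ 0[t1]200 ⊢ [t0]0000 ⊢ 0[t0]000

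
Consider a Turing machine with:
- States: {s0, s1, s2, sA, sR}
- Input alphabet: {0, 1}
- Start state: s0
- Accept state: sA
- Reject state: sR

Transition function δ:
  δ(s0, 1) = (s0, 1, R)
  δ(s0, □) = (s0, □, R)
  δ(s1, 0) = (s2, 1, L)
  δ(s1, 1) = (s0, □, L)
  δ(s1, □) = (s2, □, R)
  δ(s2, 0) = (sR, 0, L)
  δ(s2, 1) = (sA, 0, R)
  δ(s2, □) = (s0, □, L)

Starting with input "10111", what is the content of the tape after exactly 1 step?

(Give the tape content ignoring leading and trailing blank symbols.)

Execution trace:
Initial: [s0]10111
Step 1: δ(s0, 1) = (s0, 1, R) → 1[s0]0111

No transition is defined for δ(s0, 0). By convention the machine halts and rejects.

After 1 step, the tape (ignoring leading/trailing blanks) is: 10111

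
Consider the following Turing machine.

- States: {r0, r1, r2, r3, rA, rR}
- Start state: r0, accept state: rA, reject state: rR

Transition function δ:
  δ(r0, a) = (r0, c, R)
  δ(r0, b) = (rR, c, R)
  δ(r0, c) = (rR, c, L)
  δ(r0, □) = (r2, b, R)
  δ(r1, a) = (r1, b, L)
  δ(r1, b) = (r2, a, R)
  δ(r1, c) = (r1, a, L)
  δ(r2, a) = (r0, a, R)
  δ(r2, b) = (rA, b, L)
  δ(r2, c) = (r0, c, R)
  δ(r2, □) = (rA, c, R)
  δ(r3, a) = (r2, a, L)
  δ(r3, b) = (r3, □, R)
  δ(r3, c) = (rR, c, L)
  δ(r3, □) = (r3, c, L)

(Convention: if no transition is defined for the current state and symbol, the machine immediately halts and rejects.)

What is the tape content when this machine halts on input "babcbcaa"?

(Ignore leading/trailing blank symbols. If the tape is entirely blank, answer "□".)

Execution trace:
Initial: [r0]babcbcaa
Step 1: δ(r0, b) = (rR, c, R) → c[rR]abcbcaa

The machine reaches the reject state rR and halts.

Final tape (ignoring leading/trailing blanks): cabcbcaa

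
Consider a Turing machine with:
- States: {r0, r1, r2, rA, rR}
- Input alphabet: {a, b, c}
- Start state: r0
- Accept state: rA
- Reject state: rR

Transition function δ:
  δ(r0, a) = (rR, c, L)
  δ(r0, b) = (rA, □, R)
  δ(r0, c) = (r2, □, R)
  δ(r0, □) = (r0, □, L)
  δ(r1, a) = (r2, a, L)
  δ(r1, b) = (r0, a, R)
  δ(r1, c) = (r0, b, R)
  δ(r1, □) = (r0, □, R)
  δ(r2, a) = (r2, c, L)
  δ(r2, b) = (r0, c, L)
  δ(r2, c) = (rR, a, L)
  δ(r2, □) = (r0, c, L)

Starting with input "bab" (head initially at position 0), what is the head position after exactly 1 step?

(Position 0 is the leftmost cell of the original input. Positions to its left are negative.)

Execution trace (head position shown):
Step 0: [r0]bab  (head at position 0)
Step 1: move right → □[rA]ab  (head at position 1)

After 1 step, the head is at position 1.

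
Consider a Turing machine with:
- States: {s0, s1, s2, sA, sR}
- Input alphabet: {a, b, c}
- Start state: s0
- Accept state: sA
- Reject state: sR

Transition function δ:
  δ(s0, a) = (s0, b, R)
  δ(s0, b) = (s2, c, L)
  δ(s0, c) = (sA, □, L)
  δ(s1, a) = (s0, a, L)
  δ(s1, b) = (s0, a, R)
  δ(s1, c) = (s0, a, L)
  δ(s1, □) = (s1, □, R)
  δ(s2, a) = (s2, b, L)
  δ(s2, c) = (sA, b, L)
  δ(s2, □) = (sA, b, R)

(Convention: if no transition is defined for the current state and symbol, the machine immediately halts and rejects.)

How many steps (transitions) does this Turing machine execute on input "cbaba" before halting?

Execution trace:
Initial: [s0]cbaba
Step 1: δ(s0, c) = (sA, □, L) → [sA]□□baba

The machine reaches the accept state sA and halts.

The machine executed 1 step before halting.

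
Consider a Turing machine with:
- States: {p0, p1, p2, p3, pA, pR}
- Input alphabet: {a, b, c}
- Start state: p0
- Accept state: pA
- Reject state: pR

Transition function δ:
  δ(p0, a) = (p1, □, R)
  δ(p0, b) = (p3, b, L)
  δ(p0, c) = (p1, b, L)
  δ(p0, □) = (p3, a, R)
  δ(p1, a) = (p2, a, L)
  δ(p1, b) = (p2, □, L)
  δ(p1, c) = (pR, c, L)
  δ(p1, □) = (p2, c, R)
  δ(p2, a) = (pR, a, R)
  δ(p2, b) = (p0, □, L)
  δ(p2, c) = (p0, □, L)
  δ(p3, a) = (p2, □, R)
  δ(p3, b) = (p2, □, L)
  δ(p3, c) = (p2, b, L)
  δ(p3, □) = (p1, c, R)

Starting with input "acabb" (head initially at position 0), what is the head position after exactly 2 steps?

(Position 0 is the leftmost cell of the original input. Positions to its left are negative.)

Execution trace (head position shown):
Step 0: [p0]acabb  (head at position 0)
Step 1: move right → □[p1]cabb  (head at position 1)
Step 2: move left → [pR]□cabb  (head at position 0)

After 2 steps, the head is at position 0.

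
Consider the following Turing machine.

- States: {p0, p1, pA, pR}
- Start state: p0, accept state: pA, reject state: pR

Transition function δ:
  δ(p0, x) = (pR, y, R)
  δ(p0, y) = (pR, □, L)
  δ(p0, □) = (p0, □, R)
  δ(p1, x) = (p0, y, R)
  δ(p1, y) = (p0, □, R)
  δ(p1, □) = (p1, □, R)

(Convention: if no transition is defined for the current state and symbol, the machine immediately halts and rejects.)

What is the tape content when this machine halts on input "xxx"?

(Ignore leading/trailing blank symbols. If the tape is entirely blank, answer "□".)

Execution trace:
Initial: [p0]xxx
Step 1: δ(p0, x) = (pR, y, R) → y[pR]xx

The machine reaches the reject state pR and halts.

Final tape (ignoring leading/trailing blanks): yxx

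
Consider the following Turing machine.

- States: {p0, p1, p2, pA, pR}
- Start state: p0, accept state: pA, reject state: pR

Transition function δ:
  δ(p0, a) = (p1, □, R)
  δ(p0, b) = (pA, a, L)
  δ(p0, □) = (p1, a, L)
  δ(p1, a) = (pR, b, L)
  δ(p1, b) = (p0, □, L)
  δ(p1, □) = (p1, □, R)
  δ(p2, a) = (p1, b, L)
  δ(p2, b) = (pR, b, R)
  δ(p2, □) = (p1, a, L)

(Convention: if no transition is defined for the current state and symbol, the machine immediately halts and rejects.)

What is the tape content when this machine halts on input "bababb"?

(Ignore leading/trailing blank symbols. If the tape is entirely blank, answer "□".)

Execution trace:
Initial: [p0]bababb
Step 1: δ(p0, b) = (pA, a, L) → [pA]□aababb

The machine reaches the accept state pA and halts.

Final tape (ignoring leading/trailing blanks): aababb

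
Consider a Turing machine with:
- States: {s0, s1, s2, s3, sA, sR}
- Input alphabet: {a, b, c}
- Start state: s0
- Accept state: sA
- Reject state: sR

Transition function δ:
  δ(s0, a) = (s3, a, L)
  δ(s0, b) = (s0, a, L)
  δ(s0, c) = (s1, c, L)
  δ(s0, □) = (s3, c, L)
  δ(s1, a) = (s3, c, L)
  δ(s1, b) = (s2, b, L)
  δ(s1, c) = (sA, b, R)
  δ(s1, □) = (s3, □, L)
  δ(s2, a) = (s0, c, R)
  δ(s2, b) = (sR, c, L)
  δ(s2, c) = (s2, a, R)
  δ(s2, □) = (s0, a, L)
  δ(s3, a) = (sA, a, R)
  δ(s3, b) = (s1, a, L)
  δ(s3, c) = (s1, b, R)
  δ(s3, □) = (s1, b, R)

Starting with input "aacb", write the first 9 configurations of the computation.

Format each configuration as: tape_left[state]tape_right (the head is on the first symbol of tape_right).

Transitions applied:
Step 1: δ(s0, a) = (s3, a, L)
Step 2: δ(s3, □) = (s1, b, R)
Step 3: δ(s1, a) = (s3, c, L)
Step 4: δ(s3, b) = (s1, a, L)
Step 5: δ(s1, □) = (s3, □, L)
Step 6: δ(s3, □) = (s1, b, R)
Step 7: δ(s1, □) = (s3, □, L)
Step 8: δ(s3, b) = (s1, a, L)

The first 9 configurations are:
[s0]aacb ⊢ [s3]□aacb ⊢ b[s1]aacb ⊢ [s3]bcacb ⊢ [s1]□acacb ⊢ [s3]□□acacb ⊢ b[s1]□acacb ⊢ [s3]b□acacb ⊢ [s1]□a□acacb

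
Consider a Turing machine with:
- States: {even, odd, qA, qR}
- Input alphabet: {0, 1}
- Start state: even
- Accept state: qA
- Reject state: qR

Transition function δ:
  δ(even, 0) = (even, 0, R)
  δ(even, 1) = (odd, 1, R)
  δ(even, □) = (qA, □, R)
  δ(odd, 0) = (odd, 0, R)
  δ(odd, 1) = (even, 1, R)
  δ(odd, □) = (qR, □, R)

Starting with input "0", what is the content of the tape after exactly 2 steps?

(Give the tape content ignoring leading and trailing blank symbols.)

Execution trace:
Initial: [even]0
Step 1: δ(even, 0) = (even, 0, R) → 0[even]□
Step 2: δ(even, □) = (qA, □, R) → 0□[qA]□

The machine reaches the accept state qA and halts.

After 2 steps, the tape (ignoring leading/trailing blanks) is: 0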